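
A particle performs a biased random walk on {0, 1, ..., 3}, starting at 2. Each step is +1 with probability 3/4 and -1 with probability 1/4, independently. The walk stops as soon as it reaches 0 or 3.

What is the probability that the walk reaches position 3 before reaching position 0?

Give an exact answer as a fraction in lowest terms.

Biased walk: p = 3/4, q = 1/4, r = q/p = 1/3
Gambler's ruin: P(hit 3 before 0 | start at 2) = (1 - r^a)/(1 - r^N)
r^2 = 1/9; r^3 = 1/27
P = (1 - 1/9) / (1 - 1/27) = 8/9 / 26/27 = 12/13

Answer: 12/13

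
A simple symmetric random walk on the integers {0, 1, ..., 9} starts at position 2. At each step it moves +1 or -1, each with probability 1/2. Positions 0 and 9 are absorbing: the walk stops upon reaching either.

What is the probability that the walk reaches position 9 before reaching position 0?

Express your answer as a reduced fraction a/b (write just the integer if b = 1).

Symmetric walk (p = 1/2): the harmonic-function argument gives P(hit 9 before 0 | start at 2) = a/N.
P = 2/9 = 2/9

Answer: 2/9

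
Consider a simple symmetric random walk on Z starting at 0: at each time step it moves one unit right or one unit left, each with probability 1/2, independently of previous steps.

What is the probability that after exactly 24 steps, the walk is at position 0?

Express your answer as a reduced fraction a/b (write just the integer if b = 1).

Answer: 676039/4194304

Derivation:
To return to 0 after 24 steps: need exactly 12 steps of +1 and 12 of -1.
Favorable paths: C(24,12) = 2704156
Total paths: 2^24 = 16777216
P = 2704156/16777216 = 676039/4194304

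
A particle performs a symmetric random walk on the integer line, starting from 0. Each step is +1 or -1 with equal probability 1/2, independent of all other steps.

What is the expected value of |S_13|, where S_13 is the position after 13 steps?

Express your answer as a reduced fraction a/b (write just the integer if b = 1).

Answer: 3003/1024

Derivation:
S_13 takes values m ≡ 1 (mod 2) with |m| ≤ 13; P(S_13=m) = C(13,(13+m)/2)/2^13.
Total paths: 2^13 = 8192
Distribution: P(S=-13)=1/8192, P(S=-11)=13/8192, P(S=-9)=78/8192, P(S=-7)=286/8192, P(S=-5)=715/8192, P(S=-3)=1287/8192, P(S=-1)=1716/8192, P(S=1)=1716/8192, P(S=3)=1287/8192, P(S=5)=715/8192, P(S=7)=286/8192, P(S=9)=78/8192, P(S=11)=13/8192, P(S=13)=1/8192
E[|S_13|] = Σ_m |m|·P(S_13=m) = 24024/8192 = 3003/1024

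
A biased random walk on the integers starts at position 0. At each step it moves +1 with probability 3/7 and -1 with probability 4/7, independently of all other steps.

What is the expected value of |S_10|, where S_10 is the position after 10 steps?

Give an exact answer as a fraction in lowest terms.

Answer: 109304950/40353607

Derivation:
S_10 takes values m ≡ 0 (mod 2) with |m| ≤ 10; P(S_10=m) = C(10,(10+m)/2) · (3/7)^((10+m)/2) · (4/7)^((10-m)/2).
Distribution: P(S=-10)=1048576/282475249, P(S=-8)=7864320/282475249, P(S=-6)=26542080/282475249, P(S=-4)=53084160/282475249, P(S=-2)=9953280/40353607, P(S=0)=8957952/40353607, P(S=2)=5598720/40353607, P(S=4)=16796160/282475249, P(S=6)=4723920/282475249, P(S=8)=787320/282475249, P(S=10)=59049/282475249
E[|S_10|] = Σ_m |m|·P(S_10=m) = 109304950/40353607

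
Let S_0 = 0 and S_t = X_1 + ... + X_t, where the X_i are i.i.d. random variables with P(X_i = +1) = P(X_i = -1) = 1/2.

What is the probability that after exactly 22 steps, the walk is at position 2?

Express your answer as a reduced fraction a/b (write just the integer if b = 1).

Answer: 323323/2097152

Derivation:
To reach position 2 after 22 steps: need 12 steps of +1 and 10 of -1.
Favorable paths: C(22,12) = 646646
Total paths: 2^22 = 4194304
P = 646646/4194304 = 323323/2097152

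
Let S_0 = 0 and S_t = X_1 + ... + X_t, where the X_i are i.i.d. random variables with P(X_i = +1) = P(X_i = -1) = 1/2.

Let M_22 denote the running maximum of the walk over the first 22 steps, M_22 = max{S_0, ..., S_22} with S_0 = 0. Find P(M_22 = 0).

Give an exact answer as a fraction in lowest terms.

Let M_22 = max(S_0,...,S_22). Use the reflection principle: for j ≥ 1, #{paths with M_22 ≥ j} = #{S_22 ≥ j} + #{S_22 ≥ j+1}.
P(M_22 ≥ 0) = 1 since S_0 = 0, so #{M_22 ≥ 0} = 4194304.
#{M_22 ≥ 1} = #{S_22 ≥ 1} + #{S_22 ≥ 2} = 1744436 + 1744436 = 3488872.
#{M_22 = 0} = 4194304 - 3488872 = 705432.
P(M_22 = 0) = 705432/4194304 = 88179/524288

Answer: 88179/524288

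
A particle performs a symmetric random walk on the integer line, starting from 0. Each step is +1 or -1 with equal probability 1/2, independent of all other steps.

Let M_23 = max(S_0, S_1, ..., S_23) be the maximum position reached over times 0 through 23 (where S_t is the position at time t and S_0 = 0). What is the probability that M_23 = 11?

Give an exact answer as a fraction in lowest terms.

Let M_23 = max(S_0,...,S_23). Use the reflection principle: for j ≥ 1, #{paths with M_23 ≥ j} = #{S_23 ≥ j} + #{S_23 ≥ j+1}.
By reflection, #{M_23 ≥ 11} = #{S_23 ≥ 11} + #{S_23 ≥ 12} = 145499 + 44552 = 190051.
#{M_23 ≥ 12} = #{S_23 ≥ 12} + #{S_23 ≥ 13} = 44552 + 44552 = 89104.
#{M_23 = 11} = 190051 - 89104 = 100947.
P(M_23 = 11) = 100947/8388608 = 100947/8388608

Answer: 100947/8388608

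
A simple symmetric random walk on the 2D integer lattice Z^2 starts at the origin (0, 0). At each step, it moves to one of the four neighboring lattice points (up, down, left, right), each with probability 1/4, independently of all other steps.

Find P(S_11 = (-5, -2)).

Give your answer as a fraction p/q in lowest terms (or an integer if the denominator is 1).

Let h be the number of horizontal steps (so 11-h are vertical). To end at (-5,-2) need (h-5)/2 right-steps and ((11-h)-2)/2 up-steps.
Sum over h with 5 ≤ h ≤ 9, h ≡ 1 (mod 2), 11-h ≡ 0 (mod 2):
h=5: C(11,5)·C(5,0)·C(6,2) = 462·1·15 = 6930
h=7: C(11,7)·C(7,1)·C(4,1) = 330·7·4 = 9240
h=9: C(11,9)·C(9,2)·C(2,0) = 55·36·1 = 1980
Total favorable: 18150
Total paths: 4^11 = 4194304
P = 18150/4194304 = 9075/2097152

Answer: 9075/2097152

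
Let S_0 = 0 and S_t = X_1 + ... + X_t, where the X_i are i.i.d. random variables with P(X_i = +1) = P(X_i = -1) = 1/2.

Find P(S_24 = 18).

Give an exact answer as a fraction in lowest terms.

Answer: 253/2097152

Derivation:
To reach position 18 after 24 steps: need 21 steps of +1 and 3 of -1.
Favorable paths: C(24,21) = 2024
Total paths: 2^24 = 16777216
P = 2024/16777216 = 253/2097152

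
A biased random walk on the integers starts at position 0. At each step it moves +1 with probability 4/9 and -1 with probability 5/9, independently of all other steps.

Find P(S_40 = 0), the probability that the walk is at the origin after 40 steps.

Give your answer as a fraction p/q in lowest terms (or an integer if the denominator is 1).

To be at 0 after 40 steps: need exactly 20 steps of +1 and 20 of -1.
Number of such sequences: C(40,20) = 137846528820
Each has probability (4/9)^20 · (5/9)^20 = 104857600000000000000000000/147808829414345923316083210206383297601
P = 137846528820 · 104857600000000000000000000/147808829414345923316083210206383297601 = 1606028464488448000000000000000000000/16423203268260658146231467800709255289

Answer: 1606028464488448000000000000000000000/16423203268260658146231467800709255289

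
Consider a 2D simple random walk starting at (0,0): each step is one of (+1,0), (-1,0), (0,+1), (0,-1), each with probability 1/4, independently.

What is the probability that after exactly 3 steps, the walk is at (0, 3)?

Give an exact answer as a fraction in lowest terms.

Let h be the number of horizontal steps (so 3-h are vertical). To end at (0,3) need (h+0)/2 right-steps and ((3-h)+3)/2 up-steps.
Sum over h with 0 ≤ h ≤ 0, h ≡ 0 (mod 2), 3-h ≡ 1 (mod 2):
h=0: C(3,0)·C(0,0)·C(3,3) = 1·1·1 = 1
Total favorable: 1
Total paths: 4^3 = 64
P = 1/64 = 1/64

Answer: 1/64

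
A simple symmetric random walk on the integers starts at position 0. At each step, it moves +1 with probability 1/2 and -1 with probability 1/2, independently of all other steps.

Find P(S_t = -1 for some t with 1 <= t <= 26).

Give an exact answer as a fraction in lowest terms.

Answer: 7088533/8388608

Derivation:
Count via complement. Let g(t,s) = #length-t paths at position s with S_1..S_t all ≠ -1.
g(t,s) = g(t-1,s-1) + g(t-1,s+1) for s ≠ -1; g(t,-1) = 0.
t=0: g(0,0)=1
t=1: g(1,1)=1
t=2: g(2,0)=1 g(2,2)=1
t=3: g(3,1)=2 g(3,3)=1
t=4: g(4,0)=2 g(4,2)=3 g(4,4)=1
t=5: g(5,1)=5 g(5,3)=4 g(5,5)=1
t=6: g(6,0)=5 g(6,2)=9 g(6,4)=5 g(6,6)=1
t=7: g(7,1)=14 g(7,3)=14 g(7,5)=6 g(7,7)=1
t=8: g(8,0)=14 g(8,2)=28 g(8,4)=20 g(8,6)=7 g(8,8)=1
t=9: g(9,1)=42 g(9,3)=48 g(9,5)=27 g(9,7)=8 g(9,9)=1
t=10: g(10,0)=42 g(10,2)=90 g(10,4)=75 g(10,6)=35 g(10,8)=9 g(10,10)=1
t=11: g(11,1)=132 g(11,3)=165 g(11,5)=110 g(11,7)=44 g(11,9)=10 g(11,11)=1
t=12: g(12,0)=132 g(12,2)=297 g(12,4)=275 g(12,6)=154 g(12,8)=54 g(12,10)=11 g(12,12)=1
t=13: g(13,1)=429 g(13,3)=572 g(13,5)=429 g(13,7)=208 g(13,9)=65 g(13,11)=12 g(13,13)=1
t=14: g(14,0)=429 g(14,2)=1001 g(14,4)=1001 g(14,6)=637 g(14,8)=273 g(14,10)=77 g(14,12)=13 g(14,14)=1
t=15: g(15,1)=1430 g(15,3)=2002 g(15,5)=1638 g(15,7)=910 g(15,9)=350 g(15,11)=90 g(15,13)=14 g(15,15)=1
t=16: g(16,0)=1430 g(16,2)=3432 g(16,4)=3640 g(16,6)=2548 g(16,8)=1260 g(16,10)=440 g(16,12)=104 g(16,14)=15 g(16,16)=1
t=17: g(17,1)=4862 g(17,3)=7072 g(17,5)=6188 g(17,7)=3808 g(17,9)=1700 g(17,11)=544 g(17,13)=119 g(17,15)=16 g(17,17)=1
t=18: g(18,0)=4862 g(18,2)=11934 g(18,4)=13260 g(18,6)=9996 g(18,8)=5508 g(18,10)=2244 g(18,12)=663 g(18,14)=135 g(18,16)=17 g(18,18)=1
t=19: g(19,1)=16796 g(19,3)=25194 g(19,5)=23256 g(19,7)=15504 g(19,9)=7752 g(19,11)=2907 g(19,13)=798 g(19,15)=152 g(19,17)=18 g(19,19)=1
t=20: g(20,0)=16796 g(20,2)=41990 g(20,4)=48450 g(20,6)=38760 g(20,8)=23256 g(20,10)=10659 g(20,12)=3705 g(20,14)=950 g(20,16)=170 g(20,18)=19 g(20,20)=1
t=21: g(21,1)=58786 g(21,3)=90440 g(21,5)=87210 g(21,7)=62016 g(21,9)=33915 g(21,11)=14364 g(21,13)=4655 g(21,15)=1120 g(21,17)=189 g(21,19)=20 g(21,21)=1
t=22: g(22,0)=58786 g(22,2)=149226 g(22,4)=177650 g(22,6)=149226 g(22,8)=95931 g(22,10)=48279 g(22,12)=19019 g(22,14)=5775 g(22,16)=1309 g(22,18)=209 g(22,20)=21 g(22,22)=1
t=23: g(23,1)=208012 g(23,3)=326876 g(23,5)=326876 g(23,7)=245157 g(23,9)=144210 g(23,11)=67298 g(23,13)=24794 g(23,15)=7084 g(23,17)=1518 g(23,19)=230 g(23,21)=22 g(23,23)=1
t=24: g(24,0)=208012 g(24,2)=534888 g(24,4)=653752 g(24,6)=572033 g(24,8)=389367 g(24,10)=211508 g(24,12)=92092 g(24,14)=31878 g(24,16)=8602 g(24,18)=1748 g(24,20)=252 g(24,22)=23 g(24,24)=1
t=25: g(25,1)=742900 g(25,3)=1188640 g(25,5)=1225785 g(25,7)=961400 g(25,9)=600875 g(25,11)=303600 g(25,13)=123970 g(25,15)=40480 g(25,17)=10350 g(25,19)=2000 g(25,21)=275 g(25,23)=24 g(25,25)=1
t=26: g(26,0)=742900 g(26,2)=1931540 g(26,4)=2414425 g(26,6)=2187185 g(26,8)=1562275 g(26,10)=904475 g(26,12)=427570 g(26,14)=164450 g(26,16)=50830 g(26,18)=12350 g(26,20)=2275 g(26,22)=299 g(26,24)=25 g(26,26)=1
Paths never hitting -1: Σ_s g(26,s) = 10400600
Paths hitting -1: 2^26 - 10400600 = 56708264
P = 56708264/67108864 = 7088533/8388608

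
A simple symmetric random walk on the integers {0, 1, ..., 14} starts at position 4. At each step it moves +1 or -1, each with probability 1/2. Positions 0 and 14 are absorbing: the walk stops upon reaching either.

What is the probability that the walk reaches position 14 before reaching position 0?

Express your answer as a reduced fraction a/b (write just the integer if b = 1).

Answer: 2/7

Derivation:
Symmetric walk (p = 1/2): the harmonic-function argument gives P(hit 14 before 0 | start at 4) = a/N.
P = 4/14 = 2/7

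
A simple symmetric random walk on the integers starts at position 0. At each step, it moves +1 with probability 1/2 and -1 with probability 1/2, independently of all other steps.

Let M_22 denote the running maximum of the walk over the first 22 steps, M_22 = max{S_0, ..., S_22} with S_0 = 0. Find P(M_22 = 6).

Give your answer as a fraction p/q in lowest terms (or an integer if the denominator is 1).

Let M_22 = max(S_0,...,S_22). Use the reflection principle: for j ≥ 1, #{paths with M_22 ≥ j} = #{S_22 ≥ j} + #{S_22 ≥ j+1}.
By reflection, #{M_22 ≥ 6} = #{S_22 ≥ 6} + #{S_22 ≥ 7} = 600370 + 280600 = 880970.
#{M_22 ≥ 7} = #{S_22 ≥ 7} + #{S_22 ≥ 8} = 280600 + 280600 = 561200.
#{M_22 = 6} = 880970 - 561200 = 319770.
P(M_22 = 6) = 319770/4194304 = 159885/2097152

Answer: 159885/2097152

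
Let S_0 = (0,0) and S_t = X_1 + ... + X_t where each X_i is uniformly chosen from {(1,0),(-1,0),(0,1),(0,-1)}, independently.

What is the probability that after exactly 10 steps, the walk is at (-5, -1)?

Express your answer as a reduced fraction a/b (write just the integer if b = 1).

Let h be the number of horizontal steps (so 10-h are vertical). To end at (-5,-1) need (h-5)/2 right-steps and ((10-h)-1)/2 up-steps.
Sum over h with 5 ≤ h ≤ 9, h ≡ 1 (mod 2), 10-h ≡ 1 (mod 2):
h=5: C(10,5)·C(5,0)·C(5,2) = 252·1·10 = 2520
h=7: C(10,7)·C(7,1)·C(3,1) = 120·7·3 = 2520
h=9: C(10,9)·C(9,2)·C(1,0) = 10·36·1 = 360
Total favorable: 5400
Total paths: 4^10 = 1048576
P = 5400/1048576 = 675/131072

Answer: 675/131072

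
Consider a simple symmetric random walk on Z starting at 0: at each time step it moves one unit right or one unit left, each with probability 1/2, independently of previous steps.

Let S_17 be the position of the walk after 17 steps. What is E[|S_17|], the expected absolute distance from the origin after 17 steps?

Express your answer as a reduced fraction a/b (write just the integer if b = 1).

S_17 takes values m ≡ 1 (mod 2) with |m| ≤ 17; P(S_17=m) = C(17,(17+m)/2)/2^17.
Total paths: 2^17 = 131072
Distribution: P(S=-17)=1/131072, P(S=-15)=17/131072, P(S=-13)=136/131072, P(S=-11)=680/131072, P(S=-9)=2380/131072, P(S=-7)=6188/131072, P(S=-5)=12376/131072, P(S=-3)=19448/131072, P(S=-1)=24310/131072, P(S=1)=24310/131072, P(S=3)=19448/131072, P(S=5)=12376/131072, P(S=7)=6188/131072, P(S=9)=2380/131072, P(S=11)=680/131072, P(S=13)=136/131072, P(S=15)=17/131072, P(S=17)=1/131072
E[|S_17|] = Σ_m |m|·P(S_17=m) = 437580/131072 = 109395/32768

Answer: 109395/32768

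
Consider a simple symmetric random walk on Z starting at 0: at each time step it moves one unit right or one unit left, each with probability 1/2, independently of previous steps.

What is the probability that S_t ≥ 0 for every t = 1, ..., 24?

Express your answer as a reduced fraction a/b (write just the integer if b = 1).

Let f(t,s) = #length-t paths at position s with S_1..S_t all ≥ 0.
f(t,s) = f(t-1,s-1) + f(t-1,s+1) for s ≥ 0; f(t,s) = 0 for s < 0.
t=0: f(0,0)=1
t=1: f(1,1)=1
t=2: f(2,0)=1 f(2,2)=1
t=3: f(3,1)=2 f(3,3)=1
t=4: f(4,0)=2 f(4,2)=3 f(4,4)=1
t=5: f(5,1)=5 f(5,3)=4 f(5,5)=1
t=6: f(6,0)=5 f(6,2)=9 f(6,4)=5 f(6,6)=1
t=7: f(7,1)=14 f(7,3)=14 f(7,5)=6 f(7,7)=1
t=8: f(8,0)=14 f(8,2)=28 f(8,4)=20 f(8,6)=7 f(8,8)=1
t=9: f(9,1)=42 f(9,3)=48 f(9,5)=27 f(9,7)=8 f(9,9)=1
t=10: f(10,0)=42 f(10,2)=90 f(10,4)=75 f(10,6)=35 f(10,8)=9 f(10,10)=1
t=11: f(11,1)=132 f(11,3)=165 f(11,5)=110 f(11,7)=44 f(11,9)=10 f(11,11)=1
t=12: f(12,0)=132 f(12,2)=297 f(12,4)=275 f(12,6)=154 f(12,8)=54 f(12,10)=11 f(12,12)=1
t=13: f(13,1)=429 f(13,3)=572 f(13,5)=429 f(13,7)=208 f(13,9)=65 f(13,11)=12 f(13,13)=1
t=14: f(14,0)=429 f(14,2)=1001 f(14,4)=1001 f(14,6)=637 f(14,8)=273 f(14,10)=77 f(14,12)=13 f(14,14)=1
t=15: f(15,1)=1430 f(15,3)=2002 f(15,5)=1638 f(15,7)=910 f(15,9)=350 f(15,11)=90 f(15,13)=14 f(15,15)=1
t=16: f(16,0)=1430 f(16,2)=3432 f(16,4)=3640 f(16,6)=2548 f(16,8)=1260 f(16,10)=440 f(16,12)=104 f(16,14)=15 f(16,16)=1
t=17: f(17,1)=4862 f(17,3)=7072 f(17,5)=6188 f(17,7)=3808 f(17,9)=1700 f(17,11)=544 f(17,13)=119 f(17,15)=16 f(17,17)=1
t=18: f(18,0)=4862 f(18,2)=11934 f(18,4)=13260 f(18,6)=9996 f(18,8)=5508 f(18,10)=2244 f(18,12)=663 f(18,14)=135 f(18,16)=17 f(18,18)=1
t=19: f(19,1)=16796 f(19,3)=25194 f(19,5)=23256 f(19,7)=15504 f(19,9)=7752 f(19,11)=2907 f(19,13)=798 f(19,15)=152 f(19,17)=18 f(19,19)=1
t=20: f(20,0)=16796 f(20,2)=41990 f(20,4)=48450 f(20,6)=38760 f(20,8)=23256 f(20,10)=10659 f(20,12)=3705 f(20,14)=950 f(20,16)=170 f(20,18)=19 f(20,20)=1
t=21: f(21,1)=58786 f(21,3)=90440 f(21,5)=87210 f(21,7)=62016 f(21,9)=33915 f(21,11)=14364 f(21,13)=4655 f(21,15)=1120 f(21,17)=189 f(21,19)=20 f(21,21)=1
t=22: f(22,0)=58786 f(22,2)=149226 f(22,4)=177650 f(22,6)=149226 f(22,8)=95931 f(22,10)=48279 f(22,12)=19019 f(22,14)=5775 f(22,16)=1309 f(22,18)=209 f(22,20)=21 f(22,22)=1
t=23: f(23,1)=208012 f(23,3)=326876 f(23,5)=326876 f(23,7)=245157 f(23,9)=144210 f(23,11)=67298 f(23,13)=24794 f(23,15)=7084 f(23,17)=1518 f(23,19)=230 f(23,21)=22 f(23,23)=1
t=24: f(24,0)=208012 f(24,2)=534888 f(24,4)=653752 f(24,6)=572033 f(24,8)=389367 f(24,10)=211508 f(24,12)=92092 f(24,14)=31878 f(24,16)=8602 f(24,18)=1748 f(24,20)=252 f(24,22)=23 f(24,24)=1
Σ_s f(24,s) = 2704156
P = 2704156/16777216 = 676039/4194304

Answer: 676039/4194304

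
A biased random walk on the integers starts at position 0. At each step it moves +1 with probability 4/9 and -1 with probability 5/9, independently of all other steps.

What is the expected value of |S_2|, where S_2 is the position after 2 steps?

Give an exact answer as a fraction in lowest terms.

Answer: 82/81

Derivation:
S_2 takes values m ≡ 0 (mod 2) with |m| ≤ 2; P(S_2=m) = C(2,(2+m)/2) · (4/9)^((2+m)/2) · (5/9)^((2-m)/2).
Distribution: P(S=-2)=25/81, P(S=0)=40/81, P(S=2)=16/81
E[|S_2|] = Σ_m |m|·P(S_2=m) = 82/81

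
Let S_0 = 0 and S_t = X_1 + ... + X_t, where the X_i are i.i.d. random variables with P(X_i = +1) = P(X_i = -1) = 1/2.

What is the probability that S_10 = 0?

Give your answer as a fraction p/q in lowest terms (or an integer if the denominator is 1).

To return to 0 after 10 steps: need exactly 5 steps of +1 and 5 of -1.
Favorable paths: C(10,5) = 252
Total paths: 2^10 = 1024
P = 252/1024 = 63/256

Answer: 63/256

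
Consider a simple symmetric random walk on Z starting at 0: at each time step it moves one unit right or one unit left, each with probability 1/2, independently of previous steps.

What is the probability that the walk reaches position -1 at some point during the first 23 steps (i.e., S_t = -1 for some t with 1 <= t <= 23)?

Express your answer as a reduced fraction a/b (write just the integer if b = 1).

Answer: 3518265/4194304

Derivation:
Count via complement. Let g(t,s) = #length-t paths at position s with S_1..S_t all ≠ -1.
g(t,s) = g(t-1,s-1) + g(t-1,s+1) for s ≠ -1; g(t,-1) = 0.
t=0: g(0,0)=1
t=1: g(1,1)=1
t=2: g(2,0)=1 g(2,2)=1
t=3: g(3,1)=2 g(3,3)=1
t=4: g(4,0)=2 g(4,2)=3 g(4,4)=1
t=5: g(5,1)=5 g(5,3)=4 g(5,5)=1
t=6: g(6,0)=5 g(6,2)=9 g(6,4)=5 g(6,6)=1
t=7: g(7,1)=14 g(7,3)=14 g(7,5)=6 g(7,7)=1
t=8: g(8,0)=14 g(8,2)=28 g(8,4)=20 g(8,6)=7 g(8,8)=1
t=9: g(9,1)=42 g(9,3)=48 g(9,5)=27 g(9,7)=8 g(9,9)=1
t=10: g(10,0)=42 g(10,2)=90 g(10,4)=75 g(10,6)=35 g(10,8)=9 g(10,10)=1
t=11: g(11,1)=132 g(11,3)=165 g(11,5)=110 g(11,7)=44 g(11,9)=10 g(11,11)=1
t=12: g(12,0)=132 g(12,2)=297 g(12,4)=275 g(12,6)=154 g(12,8)=54 g(12,10)=11 g(12,12)=1
t=13: g(13,1)=429 g(13,3)=572 g(13,5)=429 g(13,7)=208 g(13,9)=65 g(13,11)=12 g(13,13)=1
t=14: g(14,0)=429 g(14,2)=1001 g(14,4)=1001 g(14,6)=637 g(14,8)=273 g(14,10)=77 g(14,12)=13 g(14,14)=1
t=15: g(15,1)=1430 g(15,3)=2002 g(15,5)=1638 g(15,7)=910 g(15,9)=350 g(15,11)=90 g(15,13)=14 g(15,15)=1
t=16: g(16,0)=1430 g(16,2)=3432 g(16,4)=3640 g(16,6)=2548 g(16,8)=1260 g(16,10)=440 g(16,12)=104 g(16,14)=15 g(16,16)=1
t=17: g(17,1)=4862 g(17,3)=7072 g(17,5)=6188 g(17,7)=3808 g(17,9)=1700 g(17,11)=544 g(17,13)=119 g(17,15)=16 g(17,17)=1
t=18: g(18,0)=4862 g(18,2)=11934 g(18,4)=13260 g(18,6)=9996 g(18,8)=5508 g(18,10)=2244 g(18,12)=663 g(18,14)=135 g(18,16)=17 g(18,18)=1
t=19: g(19,1)=16796 g(19,3)=25194 g(19,5)=23256 g(19,7)=15504 g(19,9)=7752 g(19,11)=2907 g(19,13)=798 g(19,15)=152 g(19,17)=18 g(19,19)=1
t=20: g(20,0)=16796 g(20,2)=41990 g(20,4)=48450 g(20,6)=38760 g(20,8)=23256 g(20,10)=10659 g(20,12)=3705 g(20,14)=950 g(20,16)=170 g(20,18)=19 g(20,20)=1
t=21: g(21,1)=58786 g(21,3)=90440 g(21,5)=87210 g(21,7)=62016 g(21,9)=33915 g(21,11)=14364 g(21,13)=4655 g(21,15)=1120 g(21,17)=189 g(21,19)=20 g(21,21)=1
t=22: g(22,0)=58786 g(22,2)=149226 g(22,4)=177650 g(22,6)=149226 g(22,8)=95931 g(22,10)=48279 g(22,12)=19019 g(22,14)=5775 g(22,16)=1309 g(22,18)=209 g(22,20)=21 g(22,22)=1
t=23: g(23,1)=208012 g(23,3)=326876 g(23,5)=326876 g(23,7)=245157 g(23,9)=144210 g(23,11)=67298 g(23,13)=24794 g(23,15)=7084 g(23,17)=1518 g(23,19)=230 g(23,21)=22 g(23,23)=1
Paths never hitting -1: Σ_s g(23,s) = 1352078
Paths hitting -1: 2^23 - 1352078 = 7036530
P = 7036530/8388608 = 3518265/4194304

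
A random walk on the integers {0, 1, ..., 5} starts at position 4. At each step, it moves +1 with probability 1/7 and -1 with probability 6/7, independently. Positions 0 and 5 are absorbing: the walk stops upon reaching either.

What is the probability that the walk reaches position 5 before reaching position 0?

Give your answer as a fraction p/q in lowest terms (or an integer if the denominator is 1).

Biased walk: p = 1/7, q = 6/7, r = q/p = 6
Gambler's ruin: P(hit 5 before 0 | start at 4) = (1 - r^a)/(1 - r^N)
r^4 = 1296; r^5 = 7776
P = (1 - 1296) / (1 - 7776) = -1295 / -7775 = 259/1555

Answer: 259/1555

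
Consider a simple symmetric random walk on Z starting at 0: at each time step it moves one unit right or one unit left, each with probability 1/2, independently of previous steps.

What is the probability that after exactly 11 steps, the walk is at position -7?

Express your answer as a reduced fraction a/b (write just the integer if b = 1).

Answer: 55/2048

Derivation:
To reach position -7 after 11 steps: need 2 steps of +1 and 9 of -1.
Favorable paths: C(11,2) = 55
Total paths: 2^11 = 2048
P = 55/2048 = 55/2048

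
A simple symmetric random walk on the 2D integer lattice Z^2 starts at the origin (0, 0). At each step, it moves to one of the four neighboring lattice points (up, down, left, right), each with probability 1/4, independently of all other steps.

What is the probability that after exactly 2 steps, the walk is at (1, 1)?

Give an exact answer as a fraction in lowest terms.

Answer: 1/8

Derivation:
Let h be the number of horizontal steps (so 2-h are vertical). To end at (1,1) need (h+1)/2 right-steps and ((2-h)+1)/2 up-steps.
Sum over h with 1 ≤ h ≤ 1, h ≡ 1 (mod 2), 2-h ≡ 1 (mod 2):
h=1: C(2,1)·C(1,1)·C(1,1) = 2·1·1 = 2
Total favorable: 2
Total paths: 4^2 = 16
P = 2/16 = 1/8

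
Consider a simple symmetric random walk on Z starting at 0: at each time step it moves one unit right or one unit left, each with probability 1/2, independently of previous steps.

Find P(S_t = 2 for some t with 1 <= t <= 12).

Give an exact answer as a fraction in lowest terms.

Count via complement. Let g(t,s) = #length-t paths at position s with S_1..S_t all ≠ 2.
g(t,s) = g(t-1,s-1) + g(t-1,s+1) for s ≠ 2; g(t,2) = 0.
t=0: g(0,0)=1
t=1: g(1,-1)=1 g(1,1)=1
t=2: g(2,-2)=1 g(2,0)=2
t=3: g(3,-3)=1 g(3,-1)=3 g(3,1)=2
t=4: g(4,-4)=1 g(4,-2)=4 g(4,0)=5
t=5: g(5,-5)=1 g(5,-3)=5 g(5,-1)=9 g(5,1)=5
t=6: g(6,-6)=1 g(6,-4)=6 g(6,-2)=14 g(6,0)=14
t=7: g(7,-7)=1 g(7,-5)=7 g(7,-3)=20 g(7,-1)=28 g(7,1)=14
t=8: g(8,-8)=1 g(8,-6)=8 g(8,-4)=27 g(8,-2)=48 g(8,0)=42
t=9: g(9,-9)=1 g(9,-7)=9 g(9,-5)=35 g(9,-3)=75 g(9,-1)=90 g(9,1)=42
t=10: g(10,-10)=1 g(10,-8)=10 g(10,-6)=44 g(10,-4)=110 g(10,-2)=165 g(10,0)=132
t=11: g(11,-11)=1 g(11,-9)=11 g(11,-7)=54 g(11,-5)=154 g(11,-3)=275 g(11,-1)=297 g(11,1)=132
t=12: g(12,-12)=1 g(12,-10)=12 g(12,-8)=65 g(12,-6)=208 g(12,-4)=429 g(12,-2)=572 g(12,0)=429
Paths never hitting 2: Σ_s g(12,s) = 1716
Paths hitting 2: 2^12 - 1716 = 2380
P = 2380/4096 = 595/1024

Answer: 595/1024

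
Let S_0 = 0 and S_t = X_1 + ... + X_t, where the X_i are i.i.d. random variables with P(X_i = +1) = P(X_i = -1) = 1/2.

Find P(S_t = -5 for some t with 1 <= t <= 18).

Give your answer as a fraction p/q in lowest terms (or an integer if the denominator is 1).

Count via complement. Let g(t,s) = #length-t paths at position s with S_1..S_t all ≠ -5.
g(t,s) = g(t-1,s-1) + g(t-1,s+1) for s ≠ -5; g(t,-5) = 0.
t=0: g(0,0)=1
t=1: g(1,-1)=1 g(1,1)=1
t=2: g(2,-2)=1 g(2,0)=2 g(2,2)=1
t=3: g(3,-3)=1 g(3,-1)=3 g(3,1)=3 g(3,3)=1
t=4: g(4,-4)=1 g(4,-2)=4 g(4,0)=6 g(4,2)=4 g(4,4)=1
t=5: g(5,-3)=5 g(5,-1)=10 g(5,1)=10 g(5,3)=5 g(5,5)=1
t=6: g(6,-4)=5 g(6,-2)=15 g(6,0)=20 g(6,2)=15 g(6,4)=6 g(6,6)=1
t=7: g(7,-3)=20 g(7,-1)=35 g(7,1)=35 g(7,3)=21 g(7,5)=7 g(7,7)=1
t=8: g(8,-4)=20 g(8,-2)=55 g(8,0)=70 g(8,2)=56 g(8,4)=28 g(8,6)=8 g(8,8)=1
t=9: g(9,-3)=75 g(9,-1)=125 g(9,1)=126 g(9,3)=84 g(9,5)=36 g(9,7)=9 g(9,9)=1
t=10: g(10,-4)=75 g(10,-2)=200 g(10,0)=251 g(10,2)=210 g(10,4)=120 g(10,6)=45 g(10,8)=10 g(10,10)=1
t=11: g(11,-3)=275 g(11,-1)=451 g(11,1)=461 g(11,3)=330 g(11,5)=165 g(11,7)=55 g(11,9)=11 g(11,11)=1
t=12: g(12,-4)=275 g(12,-2)=726 g(12,0)=912 g(12,2)=791 g(12,4)=495 g(12,6)=220 g(12,8)=66 g(12,10)=12 g(12,12)=1
t=13: g(13,-3)=1001 g(13,-1)=1638 g(13,1)=1703 g(13,3)=1286 g(13,5)=715 g(13,7)=286 g(13,9)=78 g(13,11)=13 g(13,13)=1
t=14: g(14,-4)=1001 g(14,-2)=2639 g(14,0)=3341 g(14,2)=2989 g(14,4)=2001 g(14,6)=1001 g(14,8)=364 g(14,10)=91 g(14,12)=14 g(14,14)=1
t=15: g(15,-3)=3640 g(15,-1)=5980 g(15,1)=6330 g(15,3)=4990 g(15,5)=3002 g(15,7)=1365 g(15,9)=455 g(15,11)=105 g(15,13)=15 g(15,15)=1
t=16: g(16,-4)=3640 g(16,-2)=9620 g(16,0)=12310 g(16,2)=11320 g(16,4)=7992 g(16,6)=4367 g(16,8)=1820 g(16,10)=560 g(16,12)=120 g(16,14)=16 g(16,16)=1
t=17: g(17,-3)=13260 g(17,-1)=21930 g(17,1)=23630 g(17,3)=19312 g(17,5)=12359 g(17,7)=6187 g(17,9)=2380 g(17,11)=680 g(17,13)=136 g(17,15)=17 g(17,17)=1
t=18: g(18,-4)=13260 g(18,-2)=35190 g(18,0)=45560 g(18,2)=42942 g(18,4)=31671 g(18,6)=18546 g(18,8)=8567 g(18,10)=3060 g(18,12)=816 g(18,14)=153 g(18,16)=18 g(18,18)=1
Paths never hitting -5: Σ_s g(18,s) = 199784
Paths hitting -5: 2^18 - 199784 = 62360
P = 62360/262144 = 7795/32768

Answer: 7795/32768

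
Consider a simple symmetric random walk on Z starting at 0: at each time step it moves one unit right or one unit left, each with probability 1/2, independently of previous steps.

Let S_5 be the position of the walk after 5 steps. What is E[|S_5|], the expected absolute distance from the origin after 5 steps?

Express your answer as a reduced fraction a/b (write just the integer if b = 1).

Answer: 15/8

Derivation:
S_5 takes values m ≡ 1 (mod 2) with |m| ≤ 5; P(S_5=m) = C(5,(5+m)/2)/2^5.
Total paths: 2^5 = 32
Distribution: P(S=-5)=1/32, P(S=-3)=5/32, P(S=-1)=10/32, P(S=1)=10/32, P(S=3)=5/32, P(S=5)=1/32
E[|S_5|] = Σ_m |m|·P(S_5=m) = 60/32 = 15/8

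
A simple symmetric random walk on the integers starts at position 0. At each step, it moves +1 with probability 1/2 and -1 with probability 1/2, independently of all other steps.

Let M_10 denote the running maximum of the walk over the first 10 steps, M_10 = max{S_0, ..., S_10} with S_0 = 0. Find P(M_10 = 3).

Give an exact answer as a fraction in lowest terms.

Let M_10 = max(S_0,...,S_10). Use the reflection principle: for j ≥ 1, #{paths with M_10 ≥ j} = #{S_10 ≥ j} + #{S_10 ≥ j+1}.
By reflection, #{M_10 ≥ 3} = #{S_10 ≥ 3} + #{S_10 ≥ 4} = 176 + 176 = 352.
#{M_10 ≥ 4} = #{S_10 ≥ 4} + #{S_10 ≥ 5} = 176 + 56 = 232.
#{M_10 = 3} = 352 - 232 = 120.
P(M_10 = 3) = 120/1024 = 15/128

Answer: 15/128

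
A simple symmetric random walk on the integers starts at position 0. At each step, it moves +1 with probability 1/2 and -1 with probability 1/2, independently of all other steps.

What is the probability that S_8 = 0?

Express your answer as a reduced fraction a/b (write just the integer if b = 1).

To return to 0 after 8 steps: need exactly 4 steps of +1 and 4 of -1.
Favorable paths: C(8,4) = 70
Total paths: 2^8 = 256
P = 70/256 = 35/128

Answer: 35/128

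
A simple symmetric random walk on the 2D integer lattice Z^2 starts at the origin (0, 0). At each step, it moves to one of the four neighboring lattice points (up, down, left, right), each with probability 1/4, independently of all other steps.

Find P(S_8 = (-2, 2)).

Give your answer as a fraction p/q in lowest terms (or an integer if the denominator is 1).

Answer: 245/8192

Derivation:
Let h be the number of horizontal steps (so 8-h are vertical). To end at (-2,2) need (h-2)/2 right-steps and ((8-h)+2)/2 up-steps.
Sum over h with 2 ≤ h ≤ 6, h ≡ 0 (mod 2), 8-h ≡ 0 (mod 2):
h=2: C(8,2)·C(2,0)·C(6,4) = 28·1·15 = 420
h=4: C(8,4)·C(4,1)·C(4,3) = 70·4·4 = 1120
h=6: C(8,6)·C(6,2)·C(2,2) = 28·15·1 = 420
Total favorable: 1960
Total paths: 4^8 = 65536
P = 1960/65536 = 245/8192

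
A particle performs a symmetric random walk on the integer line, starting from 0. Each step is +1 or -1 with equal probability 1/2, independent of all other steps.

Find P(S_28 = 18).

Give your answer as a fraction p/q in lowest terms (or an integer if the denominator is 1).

Answer: 12285/33554432

Derivation:
To reach position 18 after 28 steps: need 23 steps of +1 and 5 of -1.
Favorable paths: C(28,23) = 98280
Total paths: 2^28 = 268435456
P = 98280/268435456 = 12285/33554432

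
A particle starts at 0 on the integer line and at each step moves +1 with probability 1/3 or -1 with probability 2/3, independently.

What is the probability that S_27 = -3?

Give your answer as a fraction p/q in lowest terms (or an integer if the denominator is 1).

Answer: 63292702720/847288609443

Derivation:
To reach position -3 after 27 steps: need 12 steps of +1 and 15 steps of -1.
Number of such sequences: C(27,12) = 17383860
Each has probability (1/3)^12 · (2/3)^15 = 32768/7625597484987
P = 17383860 · 32768/7625597484987 = 63292702720/847288609443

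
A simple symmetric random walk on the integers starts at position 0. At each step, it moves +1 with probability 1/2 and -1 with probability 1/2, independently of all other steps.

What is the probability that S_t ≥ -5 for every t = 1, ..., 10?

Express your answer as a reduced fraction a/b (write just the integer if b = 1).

Answer: 957/1024

Derivation:
Let f(t,s) = #length-t paths at position s with S_1..S_t all ≥ -5.
f(t,s) = f(t-1,s-1) + f(t-1,s+1) for s ≥ -5; f(t,s) = 0 for s < -5.
t=0: f(0,0)=1
t=1: f(1,-1)=1 f(1,1)=1
t=2: f(2,-2)=1 f(2,0)=2 f(2,2)=1
t=3: f(3,-3)=1 f(3,-1)=3 f(3,1)=3 f(3,3)=1
t=4: f(4,-4)=1 f(4,-2)=4 f(4,0)=6 f(4,2)=4 f(4,4)=1
t=5: f(5,-5)=1 f(5,-3)=5 f(5,-1)=10 f(5,1)=10 f(5,3)=5 f(5,5)=1
t=6: f(6,-4)=6 f(6,-2)=15 f(6,0)=20 f(6,2)=15 f(6,4)=6 f(6,6)=1
t=7: f(7,-5)=6 f(7,-3)=21 f(7,-1)=35 f(7,1)=35 f(7,3)=21 f(7,5)=7 f(7,7)=1
t=8: f(8,-4)=27 f(8,-2)=56 f(8,0)=70 f(8,2)=56 f(8,4)=28 f(8,6)=8 f(8,8)=1
t=9: f(9,-5)=27 f(9,-3)=83 f(9,-1)=126 f(9,1)=126 f(9,3)=84 f(9,5)=36 f(9,7)=9 f(9,9)=1
t=10: f(10,-4)=110 f(10,-2)=209 f(10,0)=252 f(10,2)=210 f(10,4)=120 f(10,6)=45 f(10,8)=10 f(10,10)=1
Σ_s f(10,s) = 957
P = 957/1024 = 957/1024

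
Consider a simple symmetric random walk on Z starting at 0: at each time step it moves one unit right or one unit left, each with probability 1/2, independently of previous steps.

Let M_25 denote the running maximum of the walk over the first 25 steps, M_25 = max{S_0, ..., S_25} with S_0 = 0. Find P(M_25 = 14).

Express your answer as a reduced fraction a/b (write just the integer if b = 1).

Answer: 26565/16777216

Derivation:
Let M_25 = max(S_0,...,S_25). Use the reflection principle: for j ≥ 1, #{paths with M_25 ≥ j} = #{S_25 ≥ j} + #{S_25 ≥ j+1}.
By reflection, #{M_25 ≥ 14} = #{S_25 ≥ 14} + #{S_25 ≥ 15} = 68406 + 68406 = 136812.
#{M_25 ≥ 15} = #{S_25 ≥ 15} + #{S_25 ≥ 16} = 68406 + 15276 = 83682.
#{M_25 = 14} = 136812 - 83682 = 53130.
P(M_25 = 14) = 53130/33554432 = 26565/16777216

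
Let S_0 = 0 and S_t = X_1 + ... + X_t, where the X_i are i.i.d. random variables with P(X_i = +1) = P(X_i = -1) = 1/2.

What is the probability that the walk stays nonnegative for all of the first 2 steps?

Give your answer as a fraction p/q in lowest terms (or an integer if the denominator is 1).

Let f(t,s) = #length-t paths at position s with S_1..S_t all ≥ 0.
f(t,s) = f(t-1,s-1) + f(t-1,s+1) for s ≥ 0; f(t,s) = 0 for s < 0.
t=0: f(0,0)=1
t=1: f(1,1)=1
t=2: f(2,0)=1 f(2,2)=1
Σ_s f(2,s) = 2
P = 2/4 = 1/2

Answer: 1/2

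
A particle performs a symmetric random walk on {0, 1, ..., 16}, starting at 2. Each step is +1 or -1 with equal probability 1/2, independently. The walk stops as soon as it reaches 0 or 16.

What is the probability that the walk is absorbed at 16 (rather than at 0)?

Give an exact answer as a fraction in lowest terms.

Symmetric walk (p = 1/2): the harmonic-function argument gives P(hit 16 before 0 | start at 2) = a/N.
P = 2/16 = 1/8

Answer: 1/8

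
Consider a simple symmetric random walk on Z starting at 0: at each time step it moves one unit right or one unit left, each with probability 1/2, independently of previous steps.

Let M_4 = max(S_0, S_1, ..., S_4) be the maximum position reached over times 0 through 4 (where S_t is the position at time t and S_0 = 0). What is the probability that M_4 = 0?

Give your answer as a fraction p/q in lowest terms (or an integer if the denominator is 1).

Let M_4 = max(S_0,...,S_4). Use the reflection principle: for j ≥ 1, #{paths with M_4 ≥ j} = #{S_4 ≥ j} + #{S_4 ≥ j+1}.
P(M_4 ≥ 0) = 1 since S_0 = 0, so #{M_4 ≥ 0} = 16.
#{M_4 ≥ 1} = #{S_4 ≥ 1} + #{S_4 ≥ 2} = 5 + 5 = 10.
#{M_4 = 0} = 16 - 10 = 6.
P(M_4 = 0) = 6/16 = 3/8

Answer: 3/8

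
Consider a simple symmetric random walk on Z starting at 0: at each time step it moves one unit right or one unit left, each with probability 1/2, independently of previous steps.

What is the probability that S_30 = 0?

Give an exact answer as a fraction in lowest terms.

Answer: 9694845/67108864

Derivation:
To return to 0 after 30 steps: need exactly 15 steps of +1 and 15 of -1.
Favorable paths: C(30,15) = 155117520
Total paths: 2^30 = 1073741824
P = 155117520/1073741824 = 9694845/67108864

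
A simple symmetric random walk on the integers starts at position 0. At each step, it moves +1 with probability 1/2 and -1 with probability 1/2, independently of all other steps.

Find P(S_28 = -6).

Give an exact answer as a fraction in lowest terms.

Answer: 5368545/67108864

Derivation:
To reach position -6 after 28 steps: need 11 steps of +1 and 17 of -1.
Favorable paths: C(28,11) = 21474180
Total paths: 2^28 = 268435456
P = 21474180/268435456 = 5368545/67108864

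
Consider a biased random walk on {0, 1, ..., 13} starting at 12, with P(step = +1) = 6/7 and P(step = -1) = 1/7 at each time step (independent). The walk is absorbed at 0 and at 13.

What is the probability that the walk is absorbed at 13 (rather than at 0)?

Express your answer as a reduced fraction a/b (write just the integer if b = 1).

Biased walk: p = 6/7, q = 1/7, r = q/p = 1/6
Gambler's ruin: P(hit 13 before 0 | start at 12) = (1 - r^a)/(1 - r^N)
r^12 = 1/2176782336; r^13 = 1/13060694016
P = (1 - 1/2176782336) / (1 - 1/13060694016) = 2176782335/2176782336 / 13060694015/13060694016 = 2612138802/2612138803

Answer: 2612138802/2612138803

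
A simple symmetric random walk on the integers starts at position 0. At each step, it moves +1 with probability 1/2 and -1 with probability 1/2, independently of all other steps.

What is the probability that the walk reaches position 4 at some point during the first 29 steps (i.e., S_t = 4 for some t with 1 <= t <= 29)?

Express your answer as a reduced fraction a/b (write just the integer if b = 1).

Answer: 123012781/268435456

Derivation:
Count via complement. Let g(t,s) = #length-t paths at position s with S_1..S_t all ≠ 4.
g(t,s) = g(t-1,s-1) + g(t-1,s+1) for s ≠ 4; g(t,4) = 0.
t=0: g(0,0)=1
t=1: g(1,-1)=1 g(1,1)=1
t=2: g(2,-2)=1 g(2,0)=2 g(2,2)=1
t=3: g(3,-3)=1 g(3,-1)=3 g(3,1)=3 g(3,3)=1
t=4: g(4,-4)=1 g(4,-2)=4 g(4,0)=6 g(4,2)=4
t=5: g(5,-5)=1 g(5,-3)=5 g(5,-1)=10 g(5,1)=10 g(5,3)=4
t=6: g(6,-6)=1 g(6,-4)=6 g(6,-2)=15 g(6,0)=20 g(6,2)=14
t=7: g(7,-7)=1 g(7,-5)=7 g(7,-3)=21 g(7,-1)=35 g(7,1)=34 g(7,3)=14
t=8: g(8,-8)=1 g(8,-6)=8 g(8,-4)=28 g(8,-2)=56 g(8,0)=69 g(8,2)=48
t=9: g(9,-9)=1 g(9,-7)=9 g(9,-5)=36 g(9,-3)=84 g(9,-1)=125 g(9,1)=117 g(9,3)=48
t=10: g(10,-10)=1 g(10,-8)=10 g(10,-6)=45 g(10,-4)=120 g(10,-2)=209 g(10,0)=242 g(10,2)=165
t=11: g(11,-11)=1 g(11,-9)=11 g(11,-7)=55 g(11,-5)=165 g(11,-3)=329 g(11,-1)=451 g(11,1)=407 g(11,3)=165
t=12: g(12,-12)=1 g(12,-10)=12 g(12,-8)=66 g(12,-6)=220 g(12,-4)=494 g(12,-2)=780 g(12,0)=858 g(12,2)=572
t=13: g(13,-13)=1 g(13,-11)=13 g(13,-9)=78 g(13,-7)=286 g(13,-5)=714 g(13,-3)=1274 g(13,-1)=1638 g(13,1)=1430 g(13,3)=572
t=14: g(14,-14)=1 g(14,-12)=14 g(14,-10)=91 g(14,-8)=364 g(14,-6)=1000 g(14,-4)=1988 g(14,-2)=2912 g(14,0)=3068 g(14,2)=2002
t=15: g(15,-15)=1 g(15,-13)=15 g(15,-11)=105 g(15,-9)=455 g(15,-7)=1364 g(15,-5)=2988 g(15,-3)=4900 g(15,-1)=5980 g(15,1)=5070 g(15,3)=2002
t=16: g(16,-16)=1 g(16,-14)=16 g(16,-12)=120 g(16,-10)=560 g(16,-8)=1819 g(16,-6)=4352 g(16,-4)=7888 g(16,-2)=10880 g(16,0)=11050 g(16,2)=7072
t=17: g(17,-17)=1 g(17,-15)=17 g(17,-13)=136 g(17,-11)=680 g(17,-9)=2379 g(17,-7)=6171 g(17,-5)=12240 g(17,-3)=18768 g(17,-1)=21930 g(17,1)=18122 g(17,3)=7072
t=18: g(18,-18)=1 g(18,-16)=18 g(18,-14)=153 g(18,-12)=816 g(18,-10)=3059 g(18,-8)=8550 g(18,-6)=18411 g(18,-4)=31008 g(18,-2)=40698 g(18,0)=40052 g(18,2)=25194
t=19: g(19,-19)=1 g(19,-17)=19 g(19,-15)=171 g(19,-13)=969 g(19,-11)=3875 g(19,-9)=11609 g(19,-7)=26961 g(19,-5)=49419 g(19,-3)=71706 g(19,-1)=80750 g(19,1)=65246 g(19,3)=25194
t=20: g(20,-20)=1 g(20,-18)=20 g(20,-16)=190 g(20,-14)=1140 g(20,-12)=4844 g(20,-10)=15484 g(20,-8)=38570 g(20,-6)=76380 g(20,-4)=121125 g(20,-2)=152456 g(20,0)=145996 g(20,2)=90440
t=21: g(21,-21)=1 g(21,-19)=21 g(21,-17)=210 g(21,-15)=1330 g(21,-13)=5984 g(21,-11)=20328 g(21,-9)=54054 g(21,-7)=114950 g(21,-5)=197505 g(21,-3)=273581 g(21,-1)=298452 g(21,1)=236436 g(21,3)=90440
t=22: g(22,-22)=1 g(22,-20)=22 g(22,-18)=231 g(22,-16)=1540 g(22,-14)=7314 g(22,-12)=26312 g(22,-10)=74382 g(22,-8)=169004 g(22,-6)=312455 g(22,-4)=471086 g(22,-2)=572033 g(22,0)=534888 g(22,2)=326876
t=23: g(23,-23)=1 g(23,-21)=23 g(23,-19)=253 g(23,-17)=1771 g(23,-15)=8854 g(23,-13)=33626 g(23,-11)=100694 g(23,-9)=243386 g(23,-7)=481459 g(23,-5)=783541 g(23,-3)=1043119 g(23,-1)=1106921 g(23,1)=861764 g(23,3)=326876
t=24: g(24,-24)=1 g(24,-22)=24 g(24,-20)=276 g(24,-18)=2024 g(24,-16)=10625 g(24,-14)=42480 g(24,-12)=134320 g(24,-10)=344080 g(24,-8)=724845 g(24,-6)=1265000 g(24,-4)=1826660 g(24,-2)=2150040 g(24,0)=1968685 g(24,2)=1188640
t=25: g(25,-25)=1 g(25,-23)=25 g(25,-21)=300 g(25,-19)=2300 g(25,-17)=12649 g(25,-15)=53105 g(25,-13)=176800 g(25,-11)=478400 g(25,-9)=1068925 g(25,-7)=1989845 g(25,-5)=3091660 g(25,-3)=3976700 g(25,-1)=4118725 g(25,1)=3157325 g(25,3)=1188640
t=26: g(26,-26)=1 g(26,-24)=26 g(26,-22)=325 g(26,-20)=2600 g(26,-18)=14949 g(26,-16)=65754 g(26,-14)=229905 g(26,-12)=655200 g(26,-10)=1547325 g(26,-8)=3058770 g(26,-6)=5081505 g(26,-4)=7068360 g(26,-2)=8095425 g(26,0)=7276050 g(26,2)=4345965
t=27: g(27,-27)=1 g(27,-25)=27 g(27,-23)=351 g(27,-21)=2925 g(27,-19)=17549 g(27,-17)=80703 g(27,-15)=295659 g(27,-13)=885105 g(27,-11)=2202525 g(27,-9)=4606095 g(27,-7)=8140275 g(27,-5)=12149865 g(27,-3)=15163785 g(27,-1)=15371475 g(27,1)=11622015 g(27,3)=4345965
t=28: g(28,-28)=1 g(28,-26)=28 g(28,-24)=378 g(28,-22)=3276 g(28,-20)=20474 g(28,-18)=98252 g(28,-16)=376362 g(28,-14)=1180764 g(28,-12)=3087630 g(28,-10)=6808620 g(28,-8)=12746370 g(28,-6)=20290140 g(28,-4)=27313650 g(28,-2)=30535260 g(28,0)=26993490 g(28,2)=15967980
t=29: g(29,-29)=1 g(29,-27)=29 g(29,-25)=406 g(29,-23)=3654 g(29,-21)=23750 g(29,-19)=118726 g(29,-17)=474614 g(29,-15)=1557126 g(29,-13)=4268394 g(29,-11)=9896250 g(29,-9)=19554990 g(29,-7)=33036510 g(29,-5)=47603790 g(29,-3)=57848910 g(29,-1)=57528750 g(29,1)=42961470 g(29,3)=15967980
Paths never hitting 4: Σ_s g(29,s) = 290845350
Paths hitting 4: 2^29 - 290845350 = 246025562
P = 246025562/536870912 = 123012781/268435456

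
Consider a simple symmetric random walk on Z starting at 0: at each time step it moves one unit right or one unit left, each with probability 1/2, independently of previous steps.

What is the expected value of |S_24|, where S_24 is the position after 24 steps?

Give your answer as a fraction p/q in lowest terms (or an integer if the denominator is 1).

Answer: 2028117/524288

Derivation:
S_24 takes values m ≡ 0 (mod 2) with |m| ≤ 24; P(S_24=m) = C(24,(24+m)/2)/2^24.
Total paths: 2^24 = 16777216
Distribution: P(S=-24)=1/16777216, P(S=-22)=24/16777216, P(S=-20)=276/16777216, P(S=-18)=2024/16777216, P(S=-16)=10626/16777216, P(S=-14)=42504/16777216, P(S=-12)=134596/16777216, P(S=-10)=346104/16777216, P(S=-8)=735471/16777216, P(S=-6)=1307504/16777216, P(S=-4)=1961256/16777216, P(S=-2)=2496144/16777216, P(S=0)=2704156/16777216, P(S=2)=2496144/16777216, P(S=4)=1961256/16777216, P(S=6)=1307504/16777216, P(S=8)=735471/16777216, P(S=10)=346104/16777216, P(S=12)=134596/16777216, P(S=14)=42504/16777216, P(S=16)=10626/16777216, P(S=18)=2024/16777216, P(S=20)=276/16777216, P(S=22)=24/16777216, P(S=24)=1/16777216
E[|S_24|] = Σ_m |m|·P(S_24=m) = 64899744/16777216 = 2028117/524288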